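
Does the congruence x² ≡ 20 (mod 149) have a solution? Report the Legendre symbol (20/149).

Pull out 2^2: since 149 ≡ 5 (mod 8), (2/149) = -1, so (2/149)^2 = +1.
Reciprocity: 5 ≡ 1 and 149 ≡ 1 (mod 4), so (5/149) = +(149/5).
Reduce top mod 5: now compute (4/5).
Pull out 2^2: since 5 ≡ 5 (mod 8), (2/5) = -1, so (2/5)^2 = +1.
Reached (1/5) = 1. Collecting the sign flips along the way, the symbol is +1.

1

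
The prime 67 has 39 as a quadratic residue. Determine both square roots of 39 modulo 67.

21, 46

Since 67 ≡ 3 (mod 4), a square root of 39 is 39^((67+1)/4) = 39^17 mod 67.
Repeated squaring: 39^2≡47, 39^4≡65, 39^8≡4, 39^16≡16 (mod 67).
39^17 = 39^(16+1) ≡ 21 (mod 67).
Check: 21² = 441 ≡ 39 (mod 67). The two roots are 21 and 46.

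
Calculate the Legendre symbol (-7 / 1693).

-1

First reduce: -7 ≡ 1686 (mod 1693).
Pull out 2: since 1693 ≡ 5 (mod 8), (2/1693) = -1.
Reciprocity: 843 ≡ 3 and 1693 ≡ 1 (mod 4), so (843/1693) = +(1693/843).
Reduce top mod 843: now compute (7/843).
Reciprocity: 7 ≡ 3 and 843 ≡ 3 (mod 4), so (7/843) = −(843/7).
Reduce top mod 7: now compute (3/7).
Reciprocity: 3 ≡ 3 and 7 ≡ 3 (mod 4), so (3/7) = −(7/3).
Reduce top mod 3: now compute (1/3).
Reached (1/3) = 1. Collecting the sign flips along the way, the symbol is -1.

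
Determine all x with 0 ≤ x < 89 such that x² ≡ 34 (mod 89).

89 ≡ 1 (mod 4), so we find a root by search.
Trying successive values, 37² = 1369 ≡ 34 (mod 89). The other root is 89 − 37 = 52.

37, 52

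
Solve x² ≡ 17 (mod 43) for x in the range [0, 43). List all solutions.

Since 43 ≡ 3 (mod 4), a square root of 17 is 17^((43+1)/4) = 17^11 mod 43.
Repeated squaring: 17^2≡31, 17^4≡15, 17^8≡10 (mod 43).
17^11 = 17^(8+2+1) ≡ 24 (mod 43).
Check: 24² = 576 ≡ 17 (mod 43). The two roots are 19 and 24.

19, 24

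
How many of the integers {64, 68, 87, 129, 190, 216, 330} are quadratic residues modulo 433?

(64/433) = +1 → QR.
(68/433) = +1 → QR.
(87/433) = -1 → non-residue.
(129/433) = -1 → non-residue.
(190/433) = +1 → QR.
(216/433) = +1 → QR.
(330/433) = -1 → non-residue.
Total quadratic residues among the 7: 4.

4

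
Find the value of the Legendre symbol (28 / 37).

Euler's criterion: (28/37) ≡ 28^18 (mod 37).
28^2 ≡ 7 (mod 37)
28^4 ≡ 12 (mod 37)
28^8 ≡ 33 (mod 37)
28^16 ≡ 16 (mod 37)
28^18 = 28^(16+2) ≡ 1 (mod 37).
Result is 1, so (28/37) = 1.

1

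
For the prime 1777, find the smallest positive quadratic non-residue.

5

(2/1777) = +1, so 2 is a residue.
(3/1777) = +1, so 3 is a residue.
(4/1777) = +1, so 4 is a residue.
(5/1777) = −1, so 5 is the smallest positive non-residue mod 1777.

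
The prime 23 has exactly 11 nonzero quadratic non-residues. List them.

Square k = 1,…,11 (k and 23−k give the same square):
1²=1, 2²=4, 3²=9, 4²=16, 5²≡2, 6²≡13, 7²≡3, 8²≡18, 9²≡12, 10²≡8, 11²≡6 (mod 23).
The residues are {1, 2, 3, 4, 6, 8, 9, 12, 13, 16, 18}; the non-residues are the remaining 11 nonzero classes.

5 7 10 11 14 15 17 19 20 21 22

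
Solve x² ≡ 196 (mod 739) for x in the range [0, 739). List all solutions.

14, 725

Since 739 ≡ 3 (mod 4), a square root of 196 is 196^((739+1)/4) = 196^185 mod 739.
Repeated squaring: 196^2≡727, 196^4≡144, 196^8≡44, 196^16≡458, 196^32≡627, 196^64≡720, 196^128≡361 (mod 739).
196^185 = 196^(128+32+16+8+1) ≡ 14 (mod 739).
Check: 14² = 196 ≡ 196 (mod 739). The two roots are 14 and 725.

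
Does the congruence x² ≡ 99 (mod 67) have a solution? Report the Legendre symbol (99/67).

-1

First reduce: 99 ≡ 32 (mod 67).
Pull out 2^5: since 67 ≡ 3 (mod 8), (2/67) = -1, so (2/67)^5 = -1.
Reached (1/67) = 1. Collecting the sign flips along the way, the symbol is -1.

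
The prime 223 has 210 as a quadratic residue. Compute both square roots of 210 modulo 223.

Since 223 ≡ 3 (mod 4), a square root of 210 is 210^((223+1)/4) = 210^56 mod 223.
Repeated squaring: 210^2≡169, 210^4≡17, 210^8≡66, 210^16≡119, 210^32≡112 (mod 223).
210^56 = 210^(32+16+8) ≡ 136 (mod 223).
Check: 136² = 18496 ≡ 210 (mod 223). The two roots are 87 and 136.

87, 136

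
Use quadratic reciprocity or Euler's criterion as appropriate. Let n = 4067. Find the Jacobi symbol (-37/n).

-1

First reduce: -37 ≡ 4030 (mod 4067).
Pull out 2: since 4067 ≡ 3 (mod 8), (2/4067) = -1.
Reciprocity: 2015 ≡ 3 and 4067 ≡ 3 (mod 4), so (2015/4067) = −(4067/2015).
Reduce top mod 2015: now compute (37/2015).
Reciprocity: 37 ≡ 1 and 2015 ≡ 3 (mod 4), so (37/2015) = +(2015/37).
Reduce top mod 37: now compute (17/37).
Reciprocity: 17 ≡ 1 and 37 ≡ 1 (mod 4), so (17/37) = +(37/17).
Reduce top mod 17: now compute (3/17).
Reciprocity: 3 ≡ 3 and 17 ≡ 1 (mod 4), so (3/17) = +(17/3).
Reduce top mod 3: now compute (2/3).
Pull out 2: since 3 ≡ 3 (mod 8), (2/3) = -1.
Reached (1/3) = 1. Collecting the sign flips along the way, the symbol is -1.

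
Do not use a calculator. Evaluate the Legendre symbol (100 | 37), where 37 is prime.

1

First reduce: 100 ≡ 26 (mod 37).
Pull out 2: since 37 ≡ 5 (mod 8), (2/37) = -1.
Reciprocity: 13 ≡ 1 and 37 ≡ 1 (mod 4), so (13/37) = +(37/13).
Reduce top mod 13: now compute (11/13).
Reciprocity: 11 ≡ 3 and 13 ≡ 1 (mod 4), so (11/13) = +(13/11).
Reduce top mod 11: now compute (2/11).
Pull out 2: since 11 ≡ 3 (mod 8), (2/11) = -1.
Reached (1/11) = 1. Collecting the sign flips along the way, the symbol is +1.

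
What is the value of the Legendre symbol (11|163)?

-1

Reciprocity: 11 ≡ 3 and 163 ≡ 3 (mod 4), so (11/163) = −(163/11).
Reduce top mod 11: now compute (9/11).
Reciprocity: 9 ≡ 1 and 11 ≡ 3 (mod 4), so (9/11) = +(11/9).
Reduce top mod 9: now compute (2/9).
Pull out 2: since 9 ≡ 1 (mod 8), (2/9) = +1.
Reached (1/9) = 1. Collecting the sign flips along the way, the symbol is -1.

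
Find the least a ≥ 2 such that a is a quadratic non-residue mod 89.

3

(2/89) = +1, so 2 is a residue.
(3/89) = −1, so 3 is the smallest positive non-residue mod 89.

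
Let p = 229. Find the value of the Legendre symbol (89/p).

-1

Reciprocity: 89 ≡ 1 and 229 ≡ 1 (mod 4), so (89/229) = +(229/89).
Reduce top mod 89: now compute (51/89).
Reciprocity: 51 ≡ 3 and 89 ≡ 1 (mod 4), so (51/89) = +(89/51).
Reduce top mod 51: now compute (38/51).
Pull out 2: since 51 ≡ 3 (mod 8), (2/51) = -1.
Reciprocity: 19 ≡ 3 and 51 ≡ 3 (mod 4), so (19/51) = −(51/19).
Reduce top mod 19: now compute (13/19).
Reciprocity: 13 ≡ 1 and 19 ≡ 3 (mod 4), so (13/19) = +(19/13).
Reduce top mod 13: now compute (6/13).
Pull out 2: since 13 ≡ 5 (mod 8), (2/13) = -1.
Reciprocity: 3 ≡ 3 and 13 ≡ 1 (mod 4), so (3/13) = +(13/3).
Reduce top mod 3: now compute (1/3).
Reached (1/3) = 1. Collecting the sign flips along the way, the symbol is -1.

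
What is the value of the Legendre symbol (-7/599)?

1

First reduce: -7 ≡ 592 (mod 599).
Pull out 2^4: since 599 ≡ 7 (mod 8), (2/599) = +1, so (2/599)^4 = +1.
Reciprocity: 37 ≡ 1 and 599 ≡ 3 (mod 4), so (37/599) = +(599/37).
Reduce top mod 37: now compute (7/37).
Reciprocity: 7 ≡ 3 and 37 ≡ 1 (mod 4), so (7/37) = +(37/7).
Reduce top mod 7: now compute (2/7).
Pull out 2: since 7 ≡ 7 (mod 8), (2/7) = +1.
Reached (1/7) = 1. Collecting the sign flips along the way, the symbol is +1.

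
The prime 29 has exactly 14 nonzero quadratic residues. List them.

Square k = 1,…,14 (k and 29−k give the same square):
1²=1, 2²=4, 3²=9, 4²=16, 5²=25, 6²≡7, 7²≡20, 8²≡6, 9²≡23, 10²≡13, 11²≡5, 12²≡28, 13²≡24, 14²≡22 (mod 29).
So the quadratic residues mod 29 are {1, 4, 5, 6, 7, 9, 13, 16, 20, 22, 23, 24, 25, 28}.

1 4 5 6 7 9 13 16 20 22 23 24 25 28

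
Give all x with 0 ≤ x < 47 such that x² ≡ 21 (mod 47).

16, 31

Since 47 ≡ 3 (mod 4), a square root of 21 is 21^((47+1)/4) = 21^12 mod 47.
Repeated squaring: 21^2≡18, 21^4≡42, 21^8≡25 (mod 47).
21^12 = 21^(8+4) ≡ 16 (mod 47).
Check: 16² = 256 ≡ 21 (mod 47). The two roots are 16 and 31.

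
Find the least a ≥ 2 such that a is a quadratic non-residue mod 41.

3

(2/41) = +1, so 2 is a residue.
(3/41) = −1, so 3 is the smallest positive non-residue mod 41.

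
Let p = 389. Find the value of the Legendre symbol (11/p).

1

Reciprocity: 11 ≡ 3 and 389 ≡ 1 (mod 4), so (11/389) = +(389/11).
Reduce top mod 11: now compute (4/11).
Pull out 2^2: since 11 ≡ 3 (mod 8), (2/11) = -1, so (2/11)^2 = +1.
Reached (1/11) = 1. Collecting the sign flips along the way, the symbol is +1.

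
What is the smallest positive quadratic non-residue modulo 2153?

(2/2153) = +1, so 2 is a residue.
(3/2153) = −1, so 3 is the smallest positive non-residue mod 2153.

3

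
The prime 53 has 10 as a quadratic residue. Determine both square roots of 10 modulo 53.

53 ≡ 1 (mod 4), so we find a root by search.
Trying successive values, 13² = 169 ≡ 10 (mod 53). The other root is 53 − 13 = 40.

13, 40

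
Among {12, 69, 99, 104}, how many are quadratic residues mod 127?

(12/127) = -1 → non-residue.
(69/127) = +1 → QR.
(99/127) = +1 → QR.
(104/127) = +1 → QR.
Total quadratic residues among the 4: 3.

3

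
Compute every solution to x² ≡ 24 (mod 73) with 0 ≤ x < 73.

30, 43

73 ≡ 1 (mod 4), so we find a root by search.
Trying successive values, 30² = 900 ≡ 24 (mod 73). The other root is 73 − 30 = 43.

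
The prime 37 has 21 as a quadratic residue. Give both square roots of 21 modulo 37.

37 ≡ 1 (mod 4), so we find a root by search.
Trying successive values, 13² = 169 ≡ 21 (mod 37). The other root is 37 − 13 = 24.

13, 24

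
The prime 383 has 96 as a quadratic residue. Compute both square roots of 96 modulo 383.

Since 383 ≡ 3 (mod 4), a square root of 96 is 96^((383+1)/4) = 96^96 mod 383.
Repeated squaring: 96^2≡24, 96^4≡193, 96^8≡98, 96^16≡29, 96^32≡75, 96^64≡263 (mod 383).
96^96 = 96^(64+32) ≡ 192 (mod 383).
Check: 192² = 36864 ≡ 96 (mod 383). The two roots are 191 and 192.

191, 192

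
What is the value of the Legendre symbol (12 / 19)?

Pull out 2^2: since 19 ≡ 3 (mod 8), (2/19) = -1, so (2/19)^2 = +1.
Reciprocity: 3 ≡ 3 and 19 ≡ 3 (mod 4), so (3/19) = −(19/3).
Reduce top mod 3: now compute (1/3).
Reached (1/3) = 1. Collecting the sign flips along the way, the symbol is -1.

-1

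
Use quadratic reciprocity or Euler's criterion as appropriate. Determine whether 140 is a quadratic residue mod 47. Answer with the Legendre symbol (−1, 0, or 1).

Euler's criterion: (140/47) ≡ 46^23 (mod 47).
46^2 ≡ 1 (mod 47)
46^4 ≡ 1 (mod 47)
46^8 ≡ 1 (mod 47)
46^16 ≡ 1 (mod 47)
46^23 = 46^(16+4+2+1) ≡ 46 (mod 47).
Result is 46 ≡ −1, so (140/47) = −1.

-1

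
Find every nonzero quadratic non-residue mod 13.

Square k = 1,…,6 (k and 13−k give the same square):
1²=1, 2²=4, 3²=9, 4²≡3, 5²≡12, 6²≡10 (mod 13).
The residues are {1, 3, 4, 9, 10, 12}; the non-residues are the remaining 6 nonzero classes.

2, 5, 6, 7, 8, 11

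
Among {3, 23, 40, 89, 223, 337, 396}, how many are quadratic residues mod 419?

(3/419) = +1 → QR.
(23/419) = +1 → QR.
(40/419) = -1 → non-residue.
(89/419) = -1 → non-residue.
(223/419) = -1 → non-residue.
(337/419) = +1 → QR.
(396/419) = -1 → non-residue.
Total quadratic residues among the 7: 3.

3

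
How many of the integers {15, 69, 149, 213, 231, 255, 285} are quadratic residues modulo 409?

(15/409) = +1 → QR.
(69/409) = +1 → QR.
(149/409) = -1 → non-residue.
(213/409) = +1 → QR.
(231/409) = +1 → QR.
(255/409) = +1 → QR.
(285/409) = -1 → non-residue.
Total quadratic residues among the 7: 5.

5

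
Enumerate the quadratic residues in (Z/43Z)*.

Square k = 1,…,21 (k and 43−k give the same square):
1²=1, 2²=4, 3²=9, 4²=16, 5²=25, 6²=36, 7²≡6, 8²≡21, 9²≡38, 10²≡14, 11²≡35, 12²≡15, 13²≡40, 14²≡24, 15²≡10, 16²≡41, 17²≡31, 18²≡23, 19²≡17, 20²≡13, 21²≡11 (mod 43).
So the quadratic residues mod 43 are {1, 4, 6, 9, 10, 11, 13, 14, 15, 16, 17, 21, 23, 24, 25, 31, 35, 36, 38, 40, 41}.

1, 4, 6, 9, 10, 11, 13, 14, 15, 16, 17, 21, 23, 24, 25, 31, 35, 36, 38, 40, 41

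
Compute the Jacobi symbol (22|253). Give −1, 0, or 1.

0

Pull out 2: since 253 ≡ 5 (mod 8), (2/253) = -1.
Reciprocity: 11 ≡ 3 and 253 ≡ 1 (mod 4), so (11/253) = +(253/11).
Reduce top mod 11: now compute (0/11).
Top reduces to 0: gcd > 1, so the symbol is 0.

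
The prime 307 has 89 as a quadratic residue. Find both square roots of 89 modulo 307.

150, 157

Since 307 ≡ 3 (mod 4), a square root of 89 is 89^((307+1)/4) = 89^77 mod 307.
Repeated squaring: 89^2≡246, 89^4≡37, 89^8≡141, 89^16≡233, 89^32≡257, 89^64≡44 (mod 307).
89^77 = 89^(64+8+4+1) ≡ 150 (mod 307).
Check: 150² = 22500 ≡ 89 (mod 307). The two roots are 150 and 157.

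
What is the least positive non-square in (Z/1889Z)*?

3

(2/1889) = +1, so 2 is a residue.
(3/1889) = −1, so 3 is the smallest positive non-residue mod 1889.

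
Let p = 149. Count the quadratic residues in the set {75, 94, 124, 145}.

(75/149) = -1 → non-residue.
(94/149) = -1 → non-residue.
(124/149) = +1 → QR.
(145/149) = +1 → QR.
Total quadratic residues among the 4: 2.

2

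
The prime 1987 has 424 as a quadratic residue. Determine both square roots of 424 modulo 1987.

319, 1668

Since 1987 ≡ 3 (mod 4), a square root of 424 is 424^((1987+1)/4) = 424^497 mod 1987.
Repeated squaring: 424^2≡946, 424^4≡766, 424^8≡591, 424^16≡1556, 424^32≡970, 424^64≡1049, 424^128≡1590, 424^256≡636 (mod 1987).
424^497 = 424^(256+128+64+32+16+1) ≡ 1668 (mod 1987).
Check: 1668² = 2782224 ≡ 424 (mod 1987). The two roots are 319 and 1668.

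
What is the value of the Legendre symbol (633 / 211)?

0

First reduce: 633 ≡ 0 (mod 211).
Top reduces to 0: gcd > 1, so the symbol is 0.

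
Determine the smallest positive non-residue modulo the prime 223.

(2/223) = +1, so 2 is a residue.
(3/223) = −1, so 3 is the smallest positive non-residue mod 223.

3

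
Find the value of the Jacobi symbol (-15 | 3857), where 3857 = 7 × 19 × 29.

1

First reduce: -15 ≡ 3842 (mod 3857).
Pull out 2: since 3857 ≡ 1 (mod 8), (2/3857) = +1.
Reciprocity: 1921 ≡ 1 and 3857 ≡ 1 (mod 4), so (1921/3857) = +(3857/1921).
Reduce top mod 1921: now compute (15/1921).
Reciprocity: 15 ≡ 3 and 1921 ≡ 1 (mod 4), so (15/1921) = +(1921/15).
Reduce top mod 15: now compute (1/15).
Reached (1/15) = 1. Collecting the sign flips along the way, the symbol is +1.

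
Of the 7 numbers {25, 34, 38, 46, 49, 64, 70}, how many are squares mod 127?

(25/127) = +1 → QR.
(34/127) = +1 → QR.
(38/127) = +1 → QR.
(46/127) = -1 → non-residue.
(49/127) = +1 → QR.
(64/127) = +1 → QR.
(70/127) = +1 → QR.
Total quadratic residues among the 7: 6.

6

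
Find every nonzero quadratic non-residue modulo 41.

3 6 7 11 12 13 14 15 17 19 22 24 26 27 28 29 30 34 35 38

Square k = 1,…,20 (k and 41−k give the same square):
1²=1, 2²=4, 3²=9, 4²=16, 5²=25, 6²=36, 7²≡8, 8²≡23, 9²≡40, 10²≡18, 11²≡39, 12²≡21, 13²≡5, 14²≡32, 15²≡20, 16²≡10, 17²≡2, 18²≡37, 19²≡33, 20²≡31 (mod 41).
The residues are {1, 2, 4, 5, 8, 9, 10, 16, 18, 20, 21, 23, 25, 31, 32, 33, 36, 37, 39, 40}; the non-residues are the remaining 20 nonzero classes.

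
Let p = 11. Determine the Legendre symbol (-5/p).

Euler's criterion: (-5/11) ≡ 6^5 (mod 11).
6^2 ≡ 3 (mod 11)
6^4 ≡ 9 (mod 11)
6^5 = 6^(4+1) ≡ 10 (mod 11).
Result is 10 ≡ −1, so (-5/11) = −1.

-1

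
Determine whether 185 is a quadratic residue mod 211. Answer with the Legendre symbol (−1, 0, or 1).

Euler's criterion: (185/211) ≡ 185^105 (mod 211).
185^2 ≡ 43 (mod 211)
185^4 ≡ 161 (mod 211)
185^8 ≡ 179 (mod 211)
185^16 ≡ 180 (mod 211)
185^32 ≡ 117 (mod 211)
185^64 ≡ 185 (mod 211)
185^105 = 185^(64+32+8+1) ≡ 1 (mod 211).
Result is 1, so (185/211) = 1.

1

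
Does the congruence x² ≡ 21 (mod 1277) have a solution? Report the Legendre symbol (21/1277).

Reciprocity: 21 ≡ 1 and 1277 ≡ 1 (mod 4), so (21/1277) = +(1277/21).
Reduce top mod 21: now compute (17/21).
Reciprocity: 17 ≡ 1 and 21 ≡ 1 (mod 4), so (17/21) = +(21/17).
Reduce top mod 17: now compute (4/17).
Pull out 2^2: since 17 ≡ 1 (mod 8), (2/17) = +1, so (2/17)^2 = +1.
Reached (1/17) = 1. Collecting the sign flips along the way, the symbol is +1.

1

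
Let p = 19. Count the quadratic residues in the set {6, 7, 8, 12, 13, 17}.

3

(6/19) = +1 → QR.
(7/19) = +1 → QR.
(8/19) = -1 → non-residue.
(12/19) = -1 → non-residue.
(13/19) = -1 → non-residue.
(17/19) = +1 → QR.
Total quadratic residues among the 6: 3.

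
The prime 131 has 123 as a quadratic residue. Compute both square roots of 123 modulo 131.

56, 75

Since 131 ≡ 3 (mod 4), a square root of 123 is 123^((131+1)/4) = 123^33 mod 131.
Repeated squaring: 123^2≡64, 123^4≡35, 123^8≡46, 123^16≡20, 123^32≡7 (mod 131).
123^33 = 123^(32+1) ≡ 75 (mod 131).
Check: 75² = 5625 ≡ 123 (mod 131). The two roots are 56 and 75.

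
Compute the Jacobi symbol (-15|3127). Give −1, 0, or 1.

First reduce: -15 ≡ 3112 (mod 3127).
Pull out 2^3: since 3127 ≡ 7 (mod 8), (2/3127) = +1, so (2/3127)^3 = +1.
Reciprocity: 389 ≡ 1 and 3127 ≡ 3 (mod 4), so (389/3127) = +(3127/389).
Reduce top mod 389: now compute (15/389).
Reciprocity: 15 ≡ 3 and 389 ≡ 1 (mod 4), so (15/389) = +(389/15).
Reduce top mod 15: now compute (14/15).
Pull out 2: since 15 ≡ 7 (mod 8), (2/15) = +1.
Reciprocity: 7 ≡ 3 and 15 ≡ 3 (mod 4), so (7/15) = −(15/7).
Reduce top mod 7: now compute (1/7).
Reached (1/7) = 1. Collecting the sign flips along the way, the symbol is -1.

-1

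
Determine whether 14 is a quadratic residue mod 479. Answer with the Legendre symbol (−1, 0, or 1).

1

Euler's criterion: (14/479) ≡ 14^239 (mod 479).
14^2 ≡ 196 (mod 479)
14^4 ≡ 96 (mod 479)
14^8 ≡ 115 (mod 479)
14^16 ≡ 292 (mod 479)
14^32 ≡ 2 (mod 479)
14^64 ≡ 4 (mod 479)
14^128 ≡ 16 (mod 479)
14^239 = 14^(128+64+32+8+4+2+1) ≡ 1 (mod 479).
Result is 1, so (14/479) = 1.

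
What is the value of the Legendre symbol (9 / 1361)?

Reciprocity: 9 ≡ 1 and 1361 ≡ 1 (mod 4), so (9/1361) = +(1361/9).
Reduce top mod 9: now compute (2/9).
Pull out 2: since 9 ≡ 1 (mod 8), (2/9) = +1.
Reached (1/9) = 1. Collecting the sign flips along the way, the symbol is +1.

1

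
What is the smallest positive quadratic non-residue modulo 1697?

3

(2/1697) = +1, so 2 is a residue.
(3/1697) = −1, so 3 is the smallest positive non-residue mod 1697.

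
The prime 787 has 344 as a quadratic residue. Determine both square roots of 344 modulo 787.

Since 787 ≡ 3 (mod 4), a square root of 344 is 344^((787+1)/4) = 344^197 mod 787.
Repeated squaring: 344^2≡286, 344^4≡735, 344^8≡343, 344^16≡386, 344^32≡253, 344^64≡262, 344^128≡175 (mod 787).
344^197 = 344^(128+64+4+1) ≡ 167 (mod 787).
Check: 167² = 27889 ≡ 344 (mod 787). The two roots are 167 and 620.

167, 620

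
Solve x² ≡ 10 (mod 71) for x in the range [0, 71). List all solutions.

Since 71 ≡ 3 (mod 4), a square root of 10 is 10^((71+1)/4) = 10^18 mod 71.
Repeated squaring: 10^2≡29, 10^4≡60, 10^8≡50, 10^16≡15 (mod 71).
10^18 = 10^(16+2) ≡ 9 (mod 71).
Check: 9² = 81 ≡ 10 (mod 71). The two roots are 9 and 62.

9, 62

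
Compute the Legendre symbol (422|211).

First reduce: 422 ≡ 0 (mod 211).
Top reduces to 0: gcd > 1, so the symbol is 0.

0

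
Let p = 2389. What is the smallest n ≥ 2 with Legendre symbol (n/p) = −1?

(2/2389) = −1, so 2 is the smallest positive non-residue mod 2389.

2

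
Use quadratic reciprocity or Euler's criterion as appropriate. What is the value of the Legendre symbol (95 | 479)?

-1

Euler's criterion: (95/479) ≡ 95^239 (mod 479).
95^2 ≡ 403 (mod 479)
95^4 ≡ 28 (mod 479)
95^8 ≡ 305 (mod 479)
95^16 ≡ 99 (mod 479)
95^32 ≡ 221 (mod 479)
95^64 ≡ 462 (mod 479)
95^128 ≡ 289 (mod 479)
95^239 = 95^(128+64+32+8+4+2+1) ≡ 478 (mod 479).
Result is 478 ≡ −1, so (95/479) = −1.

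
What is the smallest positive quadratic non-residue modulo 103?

(2/103) = +1, so 2 is a residue.
(3/103) = −1, so 3 is the smallest positive non-residue mod 103.

3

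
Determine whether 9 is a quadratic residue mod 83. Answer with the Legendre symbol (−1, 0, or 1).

Reciprocity: 9 ≡ 1 and 83 ≡ 3 (mod 4), so (9/83) = +(83/9).
Reduce top mod 9: now compute (2/9).
Pull out 2: since 9 ≡ 1 (mod 8), (2/9) = +1.
Reached (1/9) = 1. Collecting the sign flips along the way, the symbol is +1.

1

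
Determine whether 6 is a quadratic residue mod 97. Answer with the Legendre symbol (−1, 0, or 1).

1

Euler's criterion: (6/97) ≡ 6^48 (mod 97).
6^2 ≡ 36 (mod 97)
6^4 ≡ 35 (mod 97)
6^8 ≡ 61 (mod 97)
6^16 ≡ 35 (mod 97)
6^32 ≡ 61 (mod 97)
6^48 = 6^(32+16) ≡ 1 (mod 97).
Result is 1, so (6/97) = 1.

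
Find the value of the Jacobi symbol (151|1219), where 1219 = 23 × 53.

-1

Reciprocity: 151 ≡ 3 and 1219 ≡ 3 (mod 4), so (151/1219) = −(1219/151).
Reduce top mod 151: now compute (11/151).
Reciprocity: 11 ≡ 3 and 151 ≡ 3 (mod 4), so (11/151) = −(151/11).
Reduce top mod 11: now compute (8/11).
Pull out 2^3: since 11 ≡ 3 (mod 8), (2/11) = -1, so (2/11)^3 = -1.
Reached (1/11) = 1. Collecting the sign flips along the way, the symbol is -1.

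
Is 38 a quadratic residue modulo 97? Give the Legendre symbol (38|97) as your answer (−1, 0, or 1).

Pull out 2: since 97 ≡ 1 (mod 8), (2/97) = +1.
Reciprocity: 19 ≡ 3 and 97 ≡ 1 (mod 4), so (19/97) = +(97/19).
Reduce top mod 19: now compute (2/19).
Pull out 2: since 19 ≡ 3 (mod 8), (2/19) = -1.
Reached (1/19) = 1. Collecting the sign flips along the way, the symbol is -1.

-1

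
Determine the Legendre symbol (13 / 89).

-1

Reciprocity: 13 ≡ 1 and 89 ≡ 1 (mod 4), so (13/89) = +(89/13).
Reduce top mod 13: now compute (11/13).
Reciprocity: 11 ≡ 3 and 13 ≡ 1 (mod 4), so (11/13) = +(13/11).
Reduce top mod 11: now compute (2/11).
Pull out 2: since 11 ≡ 3 (mod 8), (2/11) = -1.
Reached (1/11) = 1. Collecting the sign flips along the way, the symbol is -1.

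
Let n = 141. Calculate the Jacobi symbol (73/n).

-1

Reciprocity: 73 ≡ 1 and 141 ≡ 1 (mod 4), so (73/141) = +(141/73).
Reduce top mod 73: now compute (68/73).
Pull out 2^2: since 73 ≡ 1 (mod 8), (2/73) = +1, so (2/73)^2 = +1.
Reciprocity: 17 ≡ 1 and 73 ≡ 1 (mod 4), so (17/73) = +(73/17).
Reduce top mod 17: now compute (5/17).
Reciprocity: 5 ≡ 1 and 17 ≡ 1 (mod 4), so (5/17) = +(17/5).
Reduce top mod 5: now compute (2/5).
Pull out 2: since 5 ≡ 5 (mod 8), (2/5) = -1.
Reached (1/5) = 1. Collecting the sign flips along the way, the symbol is -1.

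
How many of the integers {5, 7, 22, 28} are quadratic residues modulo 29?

4

(5/29) = +1 → QR.
(7/29) = +1 → QR.
(22/29) = +1 → QR.
(28/29) = +1 → QR.
Total quadratic residues among the 4: 4.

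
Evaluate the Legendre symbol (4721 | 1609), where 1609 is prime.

-1

First reduce: 4721 ≡ 1503 (mod 1609).
Reciprocity: 1503 ≡ 3 and 1609 ≡ 1 (mod 4), so (1503/1609) = +(1609/1503).
Reduce top mod 1503: now compute (106/1503).
Pull out 2: since 1503 ≡ 7 (mod 8), (2/1503) = +1.
Reciprocity: 53 ≡ 1 and 1503 ≡ 3 (mod 4), so (53/1503) = +(1503/53).
Reduce top mod 53: now compute (19/53).
Reciprocity: 19 ≡ 3 and 53 ≡ 1 (mod 4), so (19/53) = +(53/19).
Reduce top mod 19: now compute (15/19).
Reciprocity: 15 ≡ 3 and 19 ≡ 3 (mod 4), so (15/19) = −(19/15).
Reduce top mod 15: now compute (4/15).
Pull out 2^2: since 15 ≡ 7 (mod 8), (2/15) = +1, so (2/15)^2 = +1.
Reached (1/15) = 1. Collecting the sign flips along the way, the symbol is -1.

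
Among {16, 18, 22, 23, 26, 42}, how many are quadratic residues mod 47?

3

(16/47) = +1 → QR.
(18/47) = +1 → QR.
(22/47) = -1 → non-residue.
(23/47) = -1 → non-residue.
(26/47) = -1 → non-residue.
(42/47) = +1 → QR.
Total quadratic residues among the 6: 3.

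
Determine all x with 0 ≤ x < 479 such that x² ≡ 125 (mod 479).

Since 479 ≡ 3 (mod 4), a square root of 125 is 125^((479+1)/4) = 125^120 mod 479.
Repeated squaring: 125^2≡297, 125^4≡73, 125^8≡60, 125^16≡247, 125^32≡176, 125^64≡320 (mod 479).
125^120 = 125^(64+32+16+8) ≡ 110 (mod 479).
Check: 110² = 12100 ≡ 125 (mod 479). The two roots are 110 and 369.

110, 369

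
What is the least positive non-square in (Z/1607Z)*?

(2/1607) = +1, so 2 is a residue.
(3/1607) = +1, so 3 is a residue.
(4/1607) = +1, so 4 is a residue.
(5/1607) = −1, so 5 is the smallest positive non-residue mod 1607.

5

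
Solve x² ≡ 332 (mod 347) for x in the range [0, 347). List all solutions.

129, 218

Since 347 ≡ 3 (mod 4), a square root of 332 is 332^((347+1)/4) = 332^87 mod 347.
Repeated squaring: 332^2≡225, 332^4≡310, 332^8≡328, 332^16≡14, 332^32≡196, 332^64≡246 (mod 347).
332^87 = 332^(64+16+4+2+1) ≡ 129 (mod 347).
Check: 129² = 16641 ≡ 332 (mod 347). The two roots are 129 and 218.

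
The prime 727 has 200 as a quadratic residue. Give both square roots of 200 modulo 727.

270, 457

Since 727 ≡ 3 (mod 4), a square root of 200 is 200^((727+1)/4) = 200^182 mod 727.
Repeated squaring: 200^2≡15, 200^4≡225, 200^8≡462, 200^16≡433, 200^32≡650, 200^64≡113, 200^128≡410 (mod 727).
200^182 = 200^(128+32+16+4+2) ≡ 270 (mod 727).
Check: 270² = 72900 ≡ 200 (mod 727). The two roots are 270 and 457.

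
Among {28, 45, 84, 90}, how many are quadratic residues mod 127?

(28/127) = -1 → non-residue.
(45/127) = -1 → non-residue.
(84/127) = +1 → QR.
(90/127) = -1 → non-residue.
Total quadratic residues among the 4: 1.

1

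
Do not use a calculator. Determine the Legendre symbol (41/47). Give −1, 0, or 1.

Reciprocity: 41 ≡ 1 and 47 ≡ 3 (mod 4), so (41/47) = +(47/41).
Reduce top mod 41: now compute (6/41).
Pull out 2: since 41 ≡ 1 (mod 8), (2/41) = +1.
Reciprocity: 3 ≡ 3 and 41 ≡ 1 (mod 4), so (3/41) = +(41/3).
Reduce top mod 3: now compute (2/3).
Pull out 2: since 3 ≡ 3 (mod 8), (2/3) = -1.
Reached (1/3) = 1. Collecting the sign flips along the way, the symbol is -1.

-1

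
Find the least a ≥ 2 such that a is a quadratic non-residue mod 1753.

5

(2/1753) = +1, so 2 is a residue.
(3/1753) = +1, so 3 is a residue.
(4/1753) = +1, so 4 is a residue.
(5/1753) = −1, so 5 is the smallest positive non-residue mod 1753.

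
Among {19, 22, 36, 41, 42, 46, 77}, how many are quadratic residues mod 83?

(19/83) = -1 → non-residue.
(22/83) = -1 → non-residue.
(36/83) = +1 → QR.
(41/83) = +1 → QR.
(42/83) = -1 → non-residue.
(46/83) = -1 → non-residue.
(77/83) = +1 → QR.
Total quadratic residues among the 7: 3.

3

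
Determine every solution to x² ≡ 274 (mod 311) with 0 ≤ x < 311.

Since 311 ≡ 3 (mod 4), a square root of 274 is 274^((311+1)/4) = 274^78 mod 311.
Repeated squaring: 274^2≡125, 274^4≡75, 274^8≡27, 274^16≡107, 274^32≡253, 274^64≡254 (mod 311).
274^78 = 274^(64+8+4+2) ≡ 98 (mod 311).
Check: 98² = 9604 ≡ 274 (mod 311). The two roots are 98 and 213.

98, 213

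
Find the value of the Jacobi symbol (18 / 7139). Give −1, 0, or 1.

-1

Pull out 2: since 7139 ≡ 3 (mod 8), (2/7139) = -1.
Reciprocity: 9 ≡ 1 and 7139 ≡ 3 (mod 4), so (9/7139) = +(7139/9).
Reduce top mod 9: now compute (2/9).
Pull out 2: since 9 ≡ 1 (mod 8), (2/9) = +1.
Reached (1/9) = 1. Collecting the sign flips along the way, the symbol is -1.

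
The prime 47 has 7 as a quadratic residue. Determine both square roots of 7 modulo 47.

Since 47 ≡ 3 (mod 4), a square root of 7 is 7^((47+1)/4) = 7^12 mod 47.
Repeated squaring: 7^2≡2, 7^4≡4, 7^8≡16 (mod 47).
7^12 = 7^(8+4) ≡ 17 (mod 47).
Check: 17² = 289 ≡ 7 (mod 47). The two roots are 17 and 30.

17, 30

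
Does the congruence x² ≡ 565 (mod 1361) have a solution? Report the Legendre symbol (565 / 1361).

Reciprocity: 565 ≡ 1 and 1361 ≡ 1 (mod 4), so (565/1361) = +(1361/565).
Reduce top mod 565: now compute (231/565).
Reciprocity: 231 ≡ 3 and 565 ≡ 1 (mod 4), so (231/565) = +(565/231).
Reduce top mod 231: now compute (103/231).
Reciprocity: 103 ≡ 3 and 231 ≡ 3 (mod 4), so (103/231) = −(231/103).
Reduce top mod 103: now compute (25/103).
Reciprocity: 25 ≡ 1 and 103 ≡ 3 (mod 4), so (25/103) = +(103/25).
Reduce top mod 25: now compute (3/25).
Reciprocity: 3 ≡ 3 and 25 ≡ 1 (mod 4), so (3/25) = +(25/3).
Reduce top mod 3: now compute (1/3).
Reached (1/3) = 1. Collecting the sign flips along the way, the symbol is -1.

-1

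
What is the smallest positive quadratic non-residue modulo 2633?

(2/2633) = +1, so 2 is a residue.
(3/2633) = −1, so 3 is the smallest positive non-residue mod 2633.

3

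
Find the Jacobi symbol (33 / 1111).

0

Reciprocity: 33 ≡ 1 and 1111 ≡ 3 (mod 4), so (33/1111) = +(1111/33).
Reduce top mod 33: now compute (22/33).
Pull out 2: since 33 ≡ 1 (mod 8), (2/33) = +1.
Reciprocity: 11 ≡ 3 and 33 ≡ 1 (mod 4), so (11/33) = +(33/11).
Reduce top mod 11: now compute (0/11).
Top reduces to 0: gcd > 1, so the symbol is 0.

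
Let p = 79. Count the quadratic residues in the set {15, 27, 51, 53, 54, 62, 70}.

(15/79) = -1 → non-residue.
(27/79) = -1 → non-residue.
(51/79) = +1 → QR.
(53/79) = -1 → non-residue.
(54/79) = -1 → non-residue.
(62/79) = +1 → QR.
(70/79) = -1 → non-residue.
Total quadratic residues among the 7: 2.

2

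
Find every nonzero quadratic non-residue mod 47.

Square k = 1,…,23 (k and 47−k give the same square):
1²=1, 2²=4, 3²=9, 4²=16, 5²=25, 6²=36, 7²≡2, 8²≡17, 9²≡34, 10²≡6, 11²≡27, 12²≡3, 13²≡28, 14²≡8, 15²≡37, 16²≡21, 17²≡7, 18²≡42, 19²≡32, 20²≡24, 21²≡18, 22²≡14, 23²≡12 (mod 47).
The residues are {1, 2, 3, 4, 6, 7, 8, 9, 12, 14, 16, 17, 18, 21, 24, 25, 27, 28, 32, 34, 36, 37, 42}; the non-residues are the remaining 23 nonzero classes.

5,10,11,13,15,19,20,22,23,26,29,30,31,33,35,38,39,40,41,43,44,45,46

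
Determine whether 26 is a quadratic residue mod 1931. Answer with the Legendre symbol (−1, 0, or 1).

Pull out 2: since 1931 ≡ 3 (mod 8), (2/1931) = -1.
Reciprocity: 13 ≡ 1 and 1931 ≡ 3 (mod 4), so (13/1931) = +(1931/13).
Reduce top mod 13: now compute (7/13).
Reciprocity: 7 ≡ 3 and 13 ≡ 1 (mod 4), so (7/13) = +(13/7).
Reduce top mod 7: now compute (6/7).
Pull out 2: since 7 ≡ 7 (mod 8), (2/7) = +1.
Reciprocity: 3 ≡ 3 and 7 ≡ 3 (mod 4), so (3/7) = −(7/3).
Reduce top mod 3: now compute (1/3).
Reached (1/3) = 1. Collecting the sign flips along the way, the symbol is +1.

1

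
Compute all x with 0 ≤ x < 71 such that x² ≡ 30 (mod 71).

Since 71 ≡ 3 (mod 4), a square root of 30 is 30^((71+1)/4) = 30^18 mod 71.
Repeated squaring: 30^2≡48, 30^4≡32, 30^8≡30, 30^16≡48 (mod 71).
30^18 = 30^(16+2) ≡ 32 (mod 71).
Check: 32² = 1024 ≡ 30 (mod 71). The two roots are 32 and 39.

32, 39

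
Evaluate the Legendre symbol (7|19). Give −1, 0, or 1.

1

Euler's criterion: (7/19) ≡ 7^9 (mod 19).
7^2 ≡ 11 (mod 19)
7^4 ≡ 7 (mod 19)
7^8 ≡ 11 (mod 19)
7^9 = 7^(8+1) ≡ 1 (mod 19).
Result is 1, so (7/19) = 1.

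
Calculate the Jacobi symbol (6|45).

Pull out 2: since 45 ≡ 5 (mod 8), (2/45) = -1.
Reciprocity: 3 ≡ 3 and 45 ≡ 1 (mod 4), so (3/45) = +(45/3).
Reduce top mod 3: now compute (0/3).
Top reduces to 0: gcd > 1, so the symbol is 0.

0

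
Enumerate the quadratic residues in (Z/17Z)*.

Square k = 1,…,8 (k and 17−k give the same square):
1²=1, 2²=4, 3²=9, 4²=16, 5²≡8, 6²≡2, 7²≡15, 8²≡13 (mod 17).
So the quadratic residues mod 17 are {1, 2, 4, 8, 9, 13, 15, 16}.

1,2,4,8,9,13,15,16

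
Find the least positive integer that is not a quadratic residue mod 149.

2

(2/149) = −1, so 2 is the smallest positive non-residue mod 149.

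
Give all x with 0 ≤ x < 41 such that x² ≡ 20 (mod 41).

15, 26

41 ≡ 1 (mod 4), so we find a root by search.
Trying successive values, 15² = 225 ≡ 20 (mod 41). The other root is 41 − 15 = 26.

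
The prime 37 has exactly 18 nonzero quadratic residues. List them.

Square k = 1,…,18 (k and 37−k give the same square):
1²=1, 2²=4, 3²=9, 4²=16, 5²=25, 6²=36, 7²≡12, 8²≡27, 9²≡7, 10²≡26, 11²≡10, 12²≡33, 13²≡21, 14²≡11, 15²≡3, 16²≡34, 17²≡30, 18²≡28 (mod 37).
So the quadratic residues mod 37 are {1, 3, 4, 7, 9, 10, 11, 12, 16, 21, 25, 26, 27, 28, 30, 33, 34, 36}.

1, 3, 4, 7, 9, 10, 11, 12, 16, 21, 25, 26, 27, 28, 30, 33, 34, 36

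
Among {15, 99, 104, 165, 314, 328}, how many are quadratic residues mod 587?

4

(15/587) = -1 → non-residue.
(99/587) = -1 → non-residue.
(104/587) = +1 → QR.
(165/587) = +1 → QR.
(314/587) = +1 → QR.
(328/587) = +1 → QR.
Total quadratic residues among the 6: 4.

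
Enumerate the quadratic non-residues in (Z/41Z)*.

3,6,7,11,12,13,14,15,17,19,22,24,26,27,28,29,30,34,35,38

Square k = 1,…,20 (k and 41−k give the same square):
1²=1, 2²=4, 3²=9, 4²=16, 5²=25, 6²=36, 7²≡8, 8²≡23, 9²≡40, 10²≡18, 11²≡39, 12²≡21, 13²≡5, 14²≡32, 15²≡20, 16²≡10, 17²≡2, 18²≡37, 19²≡33, 20²≡31 (mod 41).
The residues are {1, 2, 4, 5, 8, 9, 10, 16, 18, 20, 21, 23, 25, 31, 32, 33, 36, 37, 39, 40}; the non-residues are the remaining 20 nonzero classes.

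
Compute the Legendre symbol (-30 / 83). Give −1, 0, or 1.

-1

Euler's criterion: (-30/83) ≡ 53^41 (mod 83).
53^2 ≡ 70 (mod 83)
53^4 ≡ 3 (mod 83)
53^8 ≡ 9 (mod 83)
53^16 ≡ 81 (mod 83)
53^32 ≡ 4 (mod 83)
53^41 = 53^(32+8+1) ≡ 82 (mod 83).
Result is 82 ≡ −1, so (-30/83) = −1.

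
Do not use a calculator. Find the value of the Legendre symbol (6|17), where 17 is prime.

Euler's criterion: (6/17) ≡ 6^8 (mod 17).
6^2 ≡ 2 (mod 17)
6^4 ≡ 4 (mod 17)
6^8 ≡ 16 (mod 17)
6^8 = 6^(8) ≡ 16 (mod 17).
Result is 16 ≡ −1, so (6/17) = −1.

-1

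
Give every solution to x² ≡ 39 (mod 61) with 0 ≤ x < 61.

10, 51

61 ≡ 1 (mod 4), so we find a root by search.
Trying successive values, 10² = 100 ≡ 39 (mod 61). The other root is 61 − 10 = 51.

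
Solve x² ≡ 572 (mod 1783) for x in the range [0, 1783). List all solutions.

Since 1783 ≡ 3 (mod 4), a square root of 572 is 572^((1783+1)/4) = 572^446 mod 1783.
Repeated squaring: 572^2≡895, 572^4≡458, 572^8≡1153, 572^16≡1074, 572^32≡1658, 572^64≡1361, 572^128≡1567, 572^256≡298 (mod 1783).
572^446 = 572^(256+128+32+16+8+4+2) ≡ 1071 (mod 1783).
Check: 1071² = 1147041 ≡ 572 (mod 1783). The two roots are 712 and 1071.

712, 1071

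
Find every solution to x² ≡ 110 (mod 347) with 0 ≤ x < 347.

Since 347 ≡ 3 (mod 4), a square root of 110 is 110^((347+1)/4) = 110^87 mod 347.
Repeated squaring: 110^2≡302, 110^4≡290, 110^8≡126, 110^16≡261, 110^32≡109, 110^64≡83 (mod 347).
110^87 = 110^(64+16+4+2+1) ≡ 259 (mod 347).
Check: 259² = 67081 ≡ 110 (mod 347). The two roots are 88 and 259.

88, 259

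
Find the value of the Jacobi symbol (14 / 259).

Pull out 2: since 259 ≡ 3 (mod 8), (2/259) = -1.
Reciprocity: 7 ≡ 3 and 259 ≡ 3 (mod 4), so (7/259) = −(259/7).
Reduce top mod 7: now compute (0/7).
Top reduces to 0: gcd > 1, so the symbol is 0.

0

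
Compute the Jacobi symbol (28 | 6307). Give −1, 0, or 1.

0

Pull out 2^2: since 6307 ≡ 3 (mod 8), (2/6307) = -1, so (2/6307)^2 = +1.
Reciprocity: 7 ≡ 3 and 6307 ≡ 3 (mod 4), so (7/6307) = −(6307/7).
Reduce top mod 7: now compute (0/7).
Top reduces to 0: gcd > 1, so the symbol is 0.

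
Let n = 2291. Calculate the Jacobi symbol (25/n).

1

Reciprocity: 25 ≡ 1 and 2291 ≡ 3 (mod 4), so (25/2291) = +(2291/25).
Reduce top mod 25: now compute (16/25).
Pull out 2^4: since 25 ≡ 1 (mod 8), (2/25) = +1, so (2/25)^4 = +1.
Reached (1/25) = 1. Collecting the sign flips along the way, the symbol is +1.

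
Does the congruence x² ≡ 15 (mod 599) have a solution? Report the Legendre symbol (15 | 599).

1

Euler's criterion: (15/599) ≡ 15^299 (mod 599).
15^2 ≡ 225 (mod 599)
15^4 ≡ 309 (mod 599)
15^8 ≡ 240 (mod 599)
15^16 ≡ 96 (mod 599)
15^32 ≡ 231 (mod 599)
15^64 ≡ 50 (mod 599)
15^128 ≡ 104 (mod 599)
15^256 ≡ 34 (mod 599)
15^299 = 15^(256+32+8+2+1) ≡ 1 (mod 599).
Result is 1, so (15/599) = 1.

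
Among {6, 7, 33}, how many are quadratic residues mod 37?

2

(6/37) = -1 → non-residue.
(7/37) = +1 → QR.
(33/37) = +1 → QR.
Total quadratic residues among the 3: 2.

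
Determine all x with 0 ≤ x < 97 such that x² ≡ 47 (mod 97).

12, 85

97 ≡ 1 (mod 4), so we find a root by search.
Trying successive values, 12² = 144 ≡ 47 (mod 97). The other root is 97 − 12 = 85.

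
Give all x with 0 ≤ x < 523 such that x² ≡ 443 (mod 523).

Since 523 ≡ 3 (mod 4), a square root of 443 is 443^((523+1)/4) = 443^131 mod 523.
Repeated squaring: 443^2≡124, 443^4≡209, 443^8≡272, 443^16≡241, 443^32≡28, 443^64≡261, 443^128≡131 (mod 523).
443^131 = 443^(128+2+1) ≡ 135 (mod 523).
Check: 135² = 18225 ≡ 443 (mod 523). The two roots are 135 and 388.

135, 388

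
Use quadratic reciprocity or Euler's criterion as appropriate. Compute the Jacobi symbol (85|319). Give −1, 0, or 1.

Reciprocity: 85 ≡ 1 and 319 ≡ 3 (mod 4), so (85/319) = +(319/85).
Reduce top mod 85: now compute (64/85).
Pull out 2^6: since 85 ≡ 5 (mod 8), (2/85) = -1, so (2/85)^6 = +1.
Reached (1/85) = 1. Collecting the sign flips along the way, the symbol is +1.

1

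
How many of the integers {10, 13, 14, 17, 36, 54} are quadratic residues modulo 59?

(10/59) = -1 → non-residue.
(13/59) = -1 → non-residue.
(14/59) = -1 → non-residue.
(17/59) = +1 → QR.
(36/59) = +1 → QR.
(54/59) = -1 → non-residue.
Total quadratic residues among the 6: 2.

2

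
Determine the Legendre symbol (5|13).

-1

Euler's criterion: (5/13) ≡ 5^6 (mod 13).
5^2 ≡ 12 (mod 13)
5^4 ≡ 1 (mod 13)
5^6 = 5^(4+2) ≡ 12 (mod 13).
Result is 12 ≡ −1, so (5/13) = −1.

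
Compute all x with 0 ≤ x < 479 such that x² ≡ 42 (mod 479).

54, 425

Since 479 ≡ 3 (mod 4), a square root of 42 is 42^((479+1)/4) = 42^120 mod 479.
Repeated squaring: 42^2≡327, 42^4≡112, 42^8≡90, 42^16≡436, 42^32≡412, 42^64≡178 (mod 479).
42^120 = 42^(64+32+16+8) ≡ 54 (mod 479).
Check: 54² = 2916 ≡ 42 (mod 479). The two roots are 54 and 425.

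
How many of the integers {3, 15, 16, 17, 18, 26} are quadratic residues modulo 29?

1

(3/29) = -1 → non-residue.
(15/29) = -1 → non-residue.
(16/29) = +1 → QR.
(17/29) = -1 → non-residue.
(18/29) = -1 → non-residue.
(26/29) = -1 → non-residue.
Total quadratic residues among the 6: 1.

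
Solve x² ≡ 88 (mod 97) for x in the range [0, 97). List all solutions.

31, 66

97 ≡ 1 (mod 4), so we find a root by search.
Trying successive values, 31² = 961 ≡ 88 (mod 97). The other root is 97 − 31 = 66.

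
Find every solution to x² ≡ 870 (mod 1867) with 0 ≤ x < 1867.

601, 1266

Since 1867 ≡ 3 (mod 4), a square root of 870 is 870^((1867+1)/4) = 870^467 mod 1867.
Repeated squaring: 870^2≡765, 870^4≡854, 870^8≡1186, 870^16≡745, 870^32≡526, 870^64≡360, 870^128≡777, 870^256≡688 (mod 1867).
870^467 = 870^(256+128+64+16+2+1) ≡ 601 (mod 1867).
Check: 601² = 361201 ≡ 870 (mod 1867). The two roots are 601 and 1266.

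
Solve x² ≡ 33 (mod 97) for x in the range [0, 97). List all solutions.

18, 79

97 ≡ 1 (mod 4), so we find a root by search.
Trying successive values, 18² = 324 ≡ 33 (mod 97). The other root is 97 − 18 = 79.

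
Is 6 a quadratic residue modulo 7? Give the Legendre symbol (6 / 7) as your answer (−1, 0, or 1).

-1

Euler's criterion: (6/7) ≡ 6^3 (mod 7).
6^2 ≡ 1 (mod 7)
6^3 = 6^(2+1) ≡ 6 (mod 7).
Result is 6 ≡ −1, so (6/7) = −1.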